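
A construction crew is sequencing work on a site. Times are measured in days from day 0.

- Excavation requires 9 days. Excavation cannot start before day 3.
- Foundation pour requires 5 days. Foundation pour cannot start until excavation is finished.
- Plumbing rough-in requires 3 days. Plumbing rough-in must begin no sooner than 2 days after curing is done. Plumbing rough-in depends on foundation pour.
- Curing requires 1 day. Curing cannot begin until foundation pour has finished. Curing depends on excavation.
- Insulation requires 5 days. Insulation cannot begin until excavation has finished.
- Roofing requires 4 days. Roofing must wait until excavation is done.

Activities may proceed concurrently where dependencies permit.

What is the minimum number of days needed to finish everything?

23

After its own release at day 3, excavation can start at day 3 and finishes at day 12.
After excavation (finishes day 12), insulation can start at day 12 and finishes at day 17.
After excavation (finishes day 12), roofing can start at day 12 and finishes at day 16.
Foundation pour cannot begin until excavation (finishes day 12). It runs from day 12 to 12 + 5 = day 17.
Curing needs all of foundation pour (finishes day 17); excavation (finishes day 12). That puts its earliest start at day 17; it finishes at 17 + 1 = day 18.
Plumbing rough-in needs all of curing (finishes day 18, plus 2-day gap → day 20); foundation pour (finishes day 17). That puts its earliest start at day 20; it finishes at 20 + 3 = day 23.
All tasks are finished once the last one completes. Finish times: Excavation at 12, Foundation pour at 17, Curing at 18, Roofing at 16, Plumbing rough-in at 23, Insulation at 17. The latest is day 23.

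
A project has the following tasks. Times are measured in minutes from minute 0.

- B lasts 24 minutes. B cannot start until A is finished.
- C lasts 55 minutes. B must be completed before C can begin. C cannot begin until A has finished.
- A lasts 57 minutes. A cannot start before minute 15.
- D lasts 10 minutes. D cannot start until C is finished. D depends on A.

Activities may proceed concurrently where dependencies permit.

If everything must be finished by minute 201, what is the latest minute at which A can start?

Nothing follows D; the deadline of minute 201 is its only limit. It must start by 201 − 10 = minute 191.
Since D (must start by minute 191) depends on it, C must finish by minute 191. Backing off its 55-minute duration gives a latest start of minute 136.
B must finish before C (must start by minute 136). With a 24-minute duration, B must start by 136 − 24 = minute 112.
A feeds B (must start by minute 112); C (must start by minute 136); D (must start by minute 191). Taking the minimum, A must finish by minute 112 and start by 112 − 57 = minute 55.

55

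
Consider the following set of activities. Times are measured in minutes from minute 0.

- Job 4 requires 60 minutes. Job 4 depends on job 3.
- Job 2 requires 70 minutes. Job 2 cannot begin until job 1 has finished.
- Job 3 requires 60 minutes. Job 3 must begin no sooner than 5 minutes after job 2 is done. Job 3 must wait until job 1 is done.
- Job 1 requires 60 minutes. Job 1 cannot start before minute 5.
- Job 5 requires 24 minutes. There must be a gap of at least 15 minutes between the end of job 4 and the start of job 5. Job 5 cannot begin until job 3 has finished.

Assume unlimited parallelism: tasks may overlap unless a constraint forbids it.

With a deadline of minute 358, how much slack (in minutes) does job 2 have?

59

Job 1 waits on its own release at minute 5, so it starts at minute 5 and finishes at 5 + 60 = minute 65.
Job 2 waits on job 1 (finishes minute 65), so it starts at minute 65 and finishes at 65 + 70 = minute 135.

Working backward from the deadline:
To finish by minute 358, job 5 (duration 24) must start no later than minute 334.
Job 4 must finish before job 5 (must start by minute 334, minus 15-minute gap → minute 319). With a 60-minute duration, job 4 must start by 319 − 60 = minute 259.
Job 3 feeds job 4 (must start by minute 259); job 5 (must start by minute 334). Taking the minimum, job 3 must finish by minute 259 and start by 259 − 60 = minute 199.
Job 2 feeds into job 3 (must start by minute 199, minus 5-minute gap → minute 194); so job 2 must finish by minute 194 and therefore start by minute 124.
So job 2 can start as early as minute 65 and as late as minute 124, giving 124 − 65 = 59 minutes of slack.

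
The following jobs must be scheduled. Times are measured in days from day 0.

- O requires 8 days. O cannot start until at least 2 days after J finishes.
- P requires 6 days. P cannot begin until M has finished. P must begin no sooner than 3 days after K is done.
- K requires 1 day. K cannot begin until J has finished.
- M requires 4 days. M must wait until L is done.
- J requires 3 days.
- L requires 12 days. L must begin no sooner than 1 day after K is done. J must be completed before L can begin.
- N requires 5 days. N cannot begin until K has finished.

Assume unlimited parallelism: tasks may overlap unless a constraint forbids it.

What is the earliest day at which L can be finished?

Nothing blocks J, so it runs from day 0 to day 3.
K cannot begin until J (finishes day 3). It runs from day 3 to 3 + 1 = day 4.
For L: K (finishes day 4, plus 1-day gap → day 5); J (finishes day 3). Taking the maximum gives a start of day 5, and it finishes at 5 + 12 = day 17.

17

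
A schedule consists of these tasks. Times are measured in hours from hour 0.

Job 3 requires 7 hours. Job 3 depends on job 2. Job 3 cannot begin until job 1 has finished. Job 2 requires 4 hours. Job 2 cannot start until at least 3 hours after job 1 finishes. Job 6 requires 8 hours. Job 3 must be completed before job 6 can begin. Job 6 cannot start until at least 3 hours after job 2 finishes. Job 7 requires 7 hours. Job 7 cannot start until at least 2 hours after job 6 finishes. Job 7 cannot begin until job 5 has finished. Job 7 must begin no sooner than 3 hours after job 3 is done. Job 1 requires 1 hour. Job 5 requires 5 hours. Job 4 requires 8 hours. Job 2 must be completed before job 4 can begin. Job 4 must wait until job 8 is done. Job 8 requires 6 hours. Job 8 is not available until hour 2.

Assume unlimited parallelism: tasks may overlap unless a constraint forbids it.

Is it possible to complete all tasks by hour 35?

Yes

After its own release at hour 2, job 8 can start at hour 2 and finishes at hour 8.
Job 5 can start immediately at hour 0; it finishes at hour 5.
Job 1 can start immediately at hour 0; it finishes at hour 1.
After job 1 (finishes hour 1, plus 3-hour gap → hour 4), job 2 can start at hour 4 and finishes at hour 8.
For job 4: job 2 (finishes hour 8); job 8 (finishes hour 8). Taking the maximum gives a start of hour 8, and it finishes at 8 + 8 = hour 16.
For job 3: job 2 (finishes hour 8); job 1 (finishes hour 1). Taking the maximum gives a start of hour 8, and it finishes at 8 + 7 = hour 15.
For job 6: job 3 (finishes hour 15); job 2 (finishes hour 8, plus 3-hour gap → hour 11). Taking the maximum gives a start of hour 15, and it finishes at 15 + 8 = hour 23.
Job 7 has to wait for job 6 (finishes hour 23, plus 2-hour gap → hour 25); job 5 (finishes hour 5); job 3 (finishes hour 15, plus 3-hour gap → hour 18). The latest of these is hour 25, so job 7 runs hour 25 to 25 + 7 = hour 32.
Every task is finished by hour 32, which is no later than the deadline of 35, so the schedule is feasible.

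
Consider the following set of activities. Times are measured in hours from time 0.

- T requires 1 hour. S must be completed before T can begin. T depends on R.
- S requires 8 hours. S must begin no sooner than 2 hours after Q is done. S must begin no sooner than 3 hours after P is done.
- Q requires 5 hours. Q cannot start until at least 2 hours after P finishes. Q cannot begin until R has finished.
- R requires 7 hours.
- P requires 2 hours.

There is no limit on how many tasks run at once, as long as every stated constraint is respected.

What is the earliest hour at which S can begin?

14

Nothing blocks R, so it runs from hour 0 to hour 7.
Nothing blocks P, so it runs from hour 0 to hour 2.
For Q: P (finishes hour 2, plus 2-hour gap → hour 4); R (finishes hour 7). Taking the maximum gives a start of hour 7, and it finishes at 7 + 5 = hour 12.
S waits on Q (finishes hour 12, plus 2-hour gap → hour 14); P (finishes hour 2, plus 3-hour gap → hour 5). The latest of these is hour 14, which is the earliest S can start.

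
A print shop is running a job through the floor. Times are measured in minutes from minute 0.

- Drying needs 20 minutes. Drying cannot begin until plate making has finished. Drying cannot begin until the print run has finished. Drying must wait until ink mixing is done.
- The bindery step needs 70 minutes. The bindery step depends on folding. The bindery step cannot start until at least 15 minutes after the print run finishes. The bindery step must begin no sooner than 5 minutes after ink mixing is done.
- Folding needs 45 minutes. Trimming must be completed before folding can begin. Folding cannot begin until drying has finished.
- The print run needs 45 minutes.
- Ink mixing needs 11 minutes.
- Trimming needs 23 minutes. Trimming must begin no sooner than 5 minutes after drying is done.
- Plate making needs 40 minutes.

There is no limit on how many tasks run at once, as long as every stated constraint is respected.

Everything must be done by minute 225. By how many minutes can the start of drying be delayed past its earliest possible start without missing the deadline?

17

Nothing blocks the print run, so it runs from minute 0 to minute 45.
Ink mixing has no prerequisites, so it starts at minute 0 and finishes at minute 11.
Plate making has no prerequisites, so it starts at minute 0 and finishes at minute 40.
For drying: plate making (finishes minute 40); the print run (finishes minute 45); ink mixing (finishes minute 11). Taking the maximum gives a start of minute 45, and it finishes at 45 + 20 = minute 65.

Working backward from the deadline:
Nothing follows the bindery step; the deadline of minute 225 is its only limit. It must start by 225 − 70 = minute 155.
Folding feeds into the bindery step (must start by minute 155); so folding must finish by minute 155 and therefore start by minute 110.
Since folding (must start by minute 110) depends on it, trimming must finish by minute 110. Backing off its 23-minute duration gives a latest start of minute 87.
Drying must finish in time for trimming (must start by minute 87, minus 5-minute gap → minute 82); folding (must start by minute 110). The tightest is minute 82, so drying must start by 82 − 20 = minute 62.
So drying can start as early as minute 45 and as late as minute 62, giving 62 − 45 = 17 minutes of slack.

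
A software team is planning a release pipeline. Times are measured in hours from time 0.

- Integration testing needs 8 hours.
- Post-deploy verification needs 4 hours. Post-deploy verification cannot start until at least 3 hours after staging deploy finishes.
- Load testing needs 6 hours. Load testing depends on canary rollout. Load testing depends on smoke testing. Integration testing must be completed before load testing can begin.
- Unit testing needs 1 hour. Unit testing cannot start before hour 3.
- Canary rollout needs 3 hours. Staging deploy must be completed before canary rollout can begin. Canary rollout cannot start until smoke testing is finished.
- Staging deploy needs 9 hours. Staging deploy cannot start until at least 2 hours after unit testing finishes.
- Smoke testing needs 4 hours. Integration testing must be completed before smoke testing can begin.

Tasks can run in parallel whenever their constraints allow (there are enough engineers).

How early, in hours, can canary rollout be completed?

18

Integration testing has no prerequisites, so it starts at hour 0 and finishes at hour 8.
Smoke testing cannot begin until integration testing (finishes hour 8). It runs from hour 8 to 8 + 4 = hour 12.
After its own release at hour 3, unit testing can start at hour 3 and finishes at hour 4.
Staging deploy cannot begin until unit testing (finishes hour 4, plus 2-hour gap → hour 6). It runs from hour 6 to 6 + 9 = hour 15.
For canary rollout: staging deploy (finishes hour 15); smoke testing (finishes hour 12). Taking the maximum gives a start of hour 15, and it finishes at 15 + 3 = hour 18.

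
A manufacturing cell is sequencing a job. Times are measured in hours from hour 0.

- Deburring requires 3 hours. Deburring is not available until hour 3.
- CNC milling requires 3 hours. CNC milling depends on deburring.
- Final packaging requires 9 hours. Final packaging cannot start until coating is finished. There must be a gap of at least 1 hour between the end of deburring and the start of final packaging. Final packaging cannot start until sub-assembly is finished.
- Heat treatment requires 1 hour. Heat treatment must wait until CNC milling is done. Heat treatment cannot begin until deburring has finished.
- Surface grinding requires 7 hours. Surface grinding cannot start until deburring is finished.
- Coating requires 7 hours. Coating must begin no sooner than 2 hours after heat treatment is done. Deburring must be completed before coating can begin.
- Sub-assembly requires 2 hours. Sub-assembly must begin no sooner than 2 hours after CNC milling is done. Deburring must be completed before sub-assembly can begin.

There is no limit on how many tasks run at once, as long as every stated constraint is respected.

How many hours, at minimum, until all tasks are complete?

Deburring cannot begin until its own release at hour 3. It runs from hour 3 to 3 + 3 = hour 6.
Surface grinding cannot begin until deburring (finishes hour 6). It runs from hour 6 to 6 + 7 = hour 13.
CNC milling cannot begin until deburring (finishes hour 6). It runs from hour 6 to 6 + 3 = hour 9.
Sub-assembly needs all of CNC milling (finishes hour 9, plus 2-hour gap → hour 11); deburring (finishes hour 6). That puts its earliest start at hour 11; it finishes at 11 + 2 = hour 13.
Heat treatment cannot start until CNC milling (finishes hour 9); deburring (finishes hour 6). The controlling bound is hour 9, so heat treatment finishes at 9 + 1 = hour 10.
Coating cannot start until heat treatment (finishes hour 10, plus 2-hour gap → hour 12); deburring (finishes hour 6). The controlling bound is hour 12, so coating finishes at 12 + 7 = hour 19.
Final packaging cannot start until coating (finishes hour 19); deburring (finishes hour 6, plus 1-hour gap → hour 7); sub-assembly (finishes hour 13). The controlling bound is hour 19, so final packaging finishes at 19 + 9 = hour 28.
All tasks are finished once the last one completes. Finish times: Deburring at 6, CNC milling at 9, Heat treatment at 10, Surface grinding at 13, Coating at 19, Sub-assembly at 13, Final packaging at 28. The latest is hour 28.

28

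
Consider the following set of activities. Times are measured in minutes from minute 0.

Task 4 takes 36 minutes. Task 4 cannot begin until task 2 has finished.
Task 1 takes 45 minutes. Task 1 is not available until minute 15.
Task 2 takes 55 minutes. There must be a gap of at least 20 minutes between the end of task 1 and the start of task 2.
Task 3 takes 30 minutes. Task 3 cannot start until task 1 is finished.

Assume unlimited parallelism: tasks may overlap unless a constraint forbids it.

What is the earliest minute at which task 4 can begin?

After its own release at minute 15, task 1 can start at minute 15 and finishes at minute 60.
Task 2 cannot begin until task 1 (finishes minute 60, plus 20-minute gap → minute 80). It runs from minute 80 to 80 + 55 = minute 135.
Task 4 waits on task 2 (finishes minute 135), so the earliest it can start is minute 135.

135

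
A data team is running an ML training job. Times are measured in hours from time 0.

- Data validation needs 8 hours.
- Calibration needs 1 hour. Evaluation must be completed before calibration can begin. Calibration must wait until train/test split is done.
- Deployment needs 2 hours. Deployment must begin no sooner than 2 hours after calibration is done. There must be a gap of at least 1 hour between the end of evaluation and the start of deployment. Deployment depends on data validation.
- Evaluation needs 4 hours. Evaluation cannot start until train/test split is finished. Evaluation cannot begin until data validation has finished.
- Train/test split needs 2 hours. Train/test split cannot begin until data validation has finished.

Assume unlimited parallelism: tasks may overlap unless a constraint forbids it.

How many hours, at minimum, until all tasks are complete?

19

Data validation can start immediately at hour 0; it finishes at hour 8.
Train/test split cannot begin until data validation (finishes hour 8). It runs from hour 8 to 8 + 2 = hour 10.
Evaluation needs all of train/test split (finishes hour 10); data validation (finishes hour 8). That puts its earliest start at hour 10; it finishes at 10 + 4 = hour 14.
Calibration has to wait for evaluation (finishes hour 14); train/test split (finishes hour 10). The latest of these is hour 14, so calibration runs hour 14 to 14 + 1 = hour 15.
Deployment cannot start until calibration (finishes hour 15, plus 2-hour gap → hour 17); evaluation (finishes hour 14, plus 1-hour gap → hour 15); data validation (finishes hour 8). The controlling bound is hour 17, so deployment finishes at 17 + 2 = hour 19.
All tasks are finished once the last one completes. Finish times: Data validation at 8, Train/test split at 10, Evaluation at 14, Calibration at 15, Deployment at 19. The latest is hour 19.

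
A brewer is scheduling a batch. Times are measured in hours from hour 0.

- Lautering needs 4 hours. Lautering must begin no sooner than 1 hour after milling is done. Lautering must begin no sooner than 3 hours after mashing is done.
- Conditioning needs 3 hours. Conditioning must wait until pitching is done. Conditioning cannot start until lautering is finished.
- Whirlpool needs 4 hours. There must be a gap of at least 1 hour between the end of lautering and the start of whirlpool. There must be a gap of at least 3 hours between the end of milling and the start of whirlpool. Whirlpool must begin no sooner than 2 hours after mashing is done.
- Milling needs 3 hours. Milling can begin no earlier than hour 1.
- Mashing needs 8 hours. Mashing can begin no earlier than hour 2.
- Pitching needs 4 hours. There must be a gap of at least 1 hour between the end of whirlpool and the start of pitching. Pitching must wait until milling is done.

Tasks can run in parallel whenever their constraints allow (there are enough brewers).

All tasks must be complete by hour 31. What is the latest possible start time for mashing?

Conditioning must finish by hour 31; it takes 3 hours, so it must start by 31 − 3 = hour 28.
Pitching must finish before conditioning (must start by hour 28). With a 4-hour duration, pitching must start by 28 − 4 = hour 24.
Since pitching (must start by hour 24, minus 1-hour gap → hour 23) depends on it, whirlpool must finish by hour 23. Backing off its 4-hour duration gives a latest start of hour 19.
Lautering feeds whirlpool (must start by hour 19, minus 1-hour gap → hour 18); conditioning (must start by hour 28). Taking the minimum, lautering must finish by hour 18 and start by 18 − 4 = hour 14.
For mashing: lautering (must start by hour 14, minus 3-hour gap → hour 11); whirlpool (must start by hour 19, minus 2-hour gap → hour 17). The most restrictive is hour 11; with an 8-hour duration, mashing must start by hour 3.

3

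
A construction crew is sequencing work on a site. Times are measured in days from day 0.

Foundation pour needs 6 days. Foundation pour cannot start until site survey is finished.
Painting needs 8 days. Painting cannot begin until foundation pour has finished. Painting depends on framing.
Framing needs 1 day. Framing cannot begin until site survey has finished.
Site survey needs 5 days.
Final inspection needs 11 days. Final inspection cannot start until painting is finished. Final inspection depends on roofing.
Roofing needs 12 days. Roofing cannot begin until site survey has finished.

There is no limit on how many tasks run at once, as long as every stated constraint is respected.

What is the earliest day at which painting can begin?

Nothing blocks site survey, so it runs from day 0 to day 5.
Framing cannot begin until site survey (finishes day 5). It runs from day 5 to 5 + 1 = day 6.
Foundation pour waits on site survey (finishes day 5), so it starts at day 5 and finishes at 5 + 6 = day 11.
Painting waits on foundation pour (finishes day 11); framing (finishes day 6). The latest of these is day 11, which is the earliest painting can start.

11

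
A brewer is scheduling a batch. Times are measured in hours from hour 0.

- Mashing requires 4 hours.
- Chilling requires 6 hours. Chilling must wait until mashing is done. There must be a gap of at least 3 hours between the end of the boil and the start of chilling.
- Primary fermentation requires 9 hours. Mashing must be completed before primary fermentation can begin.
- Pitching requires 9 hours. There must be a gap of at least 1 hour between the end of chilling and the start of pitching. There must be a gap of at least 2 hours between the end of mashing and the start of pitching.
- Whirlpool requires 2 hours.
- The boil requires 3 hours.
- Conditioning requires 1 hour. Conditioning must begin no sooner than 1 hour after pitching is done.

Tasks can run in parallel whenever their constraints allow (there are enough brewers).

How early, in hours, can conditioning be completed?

The boil has no prerequisites, so it starts at hour 0 and finishes at hour 3.
Mashing can start immediately at hour 0; it finishes at hour 4.
Chilling has to wait for mashing (finishes hour 4); the boil (finishes hour 3, plus 3-hour gap → hour 6). The latest of these is hour 6, so chilling runs hour 6 to 6 + 6 = hour 12.
For pitching: chilling (finishes hour 12, plus 1-hour gap → hour 13); mashing (finishes hour 4, plus 2-hour gap → hour 6). Taking the maximum gives a start of hour 13, and it finishes at 13 + 9 = hour 22.
Conditioning cannot begin until pitching (finishes hour 22, plus 1-hour gap → hour 23). It runs from hour 23 to 23 + 1 = hour 24.

24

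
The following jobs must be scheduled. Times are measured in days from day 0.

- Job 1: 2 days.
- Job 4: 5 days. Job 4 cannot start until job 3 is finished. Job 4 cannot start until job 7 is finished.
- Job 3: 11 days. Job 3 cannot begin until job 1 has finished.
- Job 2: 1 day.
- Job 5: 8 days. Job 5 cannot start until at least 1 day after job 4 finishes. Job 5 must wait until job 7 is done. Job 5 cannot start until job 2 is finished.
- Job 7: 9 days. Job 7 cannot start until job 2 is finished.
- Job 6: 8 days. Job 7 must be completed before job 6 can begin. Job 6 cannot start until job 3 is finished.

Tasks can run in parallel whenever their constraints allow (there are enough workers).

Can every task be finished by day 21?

No

Job 2 can start immediately at day 0; it finishes at day 1.
Job 7 cannot begin until job 2 (finishes day 1). It runs from day 1 to 1 + 9 = day 10.
Nothing blocks job 1, so it runs from day 0 to day 2.
After job 1 (finishes day 2), job 3 can start at day 2 and finishes at day 13.
Job 6 has to wait for job 7 (finishes day 10); job 3 (finishes day 13). The latest of these is day 13, so job 6 runs day 13 to 13 + 8 = day 21.
Job 4 needs all of job 3 (finishes day 13); job 7 (finishes day 10). That puts its earliest start at day 13; it finishes at 13 + 5 = day 18.
Job 5 needs all of job 4 (finishes day 18, plus 1-day gap → day 19); job 7 (finishes day 10); job 2 (finishes day 1). That puts its earliest start at day 19; it finishes at 19 + 8 = day 27.
The earliest everything can be done is day 27, which is after the deadline of 21, so it is not possible.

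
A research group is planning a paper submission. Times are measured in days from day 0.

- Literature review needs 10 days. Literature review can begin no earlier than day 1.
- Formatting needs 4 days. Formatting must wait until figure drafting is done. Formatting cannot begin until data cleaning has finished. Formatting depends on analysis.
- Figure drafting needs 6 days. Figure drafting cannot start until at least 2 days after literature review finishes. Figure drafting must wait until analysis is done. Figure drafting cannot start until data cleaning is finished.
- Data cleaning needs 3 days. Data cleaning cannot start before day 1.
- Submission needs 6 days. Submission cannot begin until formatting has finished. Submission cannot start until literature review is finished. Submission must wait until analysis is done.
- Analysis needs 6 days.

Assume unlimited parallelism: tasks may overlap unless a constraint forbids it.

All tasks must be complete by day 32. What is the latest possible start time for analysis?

Submission must finish by day 32; it takes 6 days, so it must start by 32 − 6 = day 26.
Since submission (must start by day 26) depends on it, formatting must finish by day 26. Backing off its 4-day duration gives a latest start of day 22.
Figure drafting feeds into formatting (must start by day 22); so figure drafting must finish by day 22 and therefore start by day 16.
Analysis feeds figure drafting (must start by day 16); formatting (must start by day 22); submission (must start by day 26). Taking the minimum, analysis must finish by day 16 and start by 16 − 6 = day 10.

10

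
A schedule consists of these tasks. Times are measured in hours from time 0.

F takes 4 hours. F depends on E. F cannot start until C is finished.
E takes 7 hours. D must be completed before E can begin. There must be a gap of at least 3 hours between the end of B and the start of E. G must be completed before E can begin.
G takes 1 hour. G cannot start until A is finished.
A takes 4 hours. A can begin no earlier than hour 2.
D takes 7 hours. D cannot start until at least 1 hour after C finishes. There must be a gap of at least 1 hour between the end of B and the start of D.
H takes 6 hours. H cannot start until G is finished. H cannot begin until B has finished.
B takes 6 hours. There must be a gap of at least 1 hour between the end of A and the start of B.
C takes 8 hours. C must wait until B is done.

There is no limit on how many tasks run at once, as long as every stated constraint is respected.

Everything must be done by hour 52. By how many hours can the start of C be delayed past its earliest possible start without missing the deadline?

After its own release at hour 2, A can start at hour 2 and finishes at hour 6.
B waits on A (finishes hour 6, plus 1-hour gap → hour 7), so it starts at hour 7 and finishes at 7 + 6 = hour 13.
After B (finishes hour 13), C can start at hour 13 and finishes at hour 21.

Working backward from the deadline:
Nothing follows F; the deadline of hour 52 is its only limit. It must start by 52 − 4 = hour 48.
E feeds into F (must start by hour 48); so E must finish by hour 48 and therefore start by hour 41.
D has to be done before E (must start by hour 41). That means finishing by hour 41, i.e. starting by 41 − 7 = hour 34.
C feeds D (must start by hour 34, minus 1-hour gap → hour 33); F (must start by hour 48). Taking the minimum, C must finish by hour 33 and start by 33 − 8 = hour 25.
So C can start as early as hour 13 and as late as hour 25, giving 25 − 13 = 12 hours of slack.

12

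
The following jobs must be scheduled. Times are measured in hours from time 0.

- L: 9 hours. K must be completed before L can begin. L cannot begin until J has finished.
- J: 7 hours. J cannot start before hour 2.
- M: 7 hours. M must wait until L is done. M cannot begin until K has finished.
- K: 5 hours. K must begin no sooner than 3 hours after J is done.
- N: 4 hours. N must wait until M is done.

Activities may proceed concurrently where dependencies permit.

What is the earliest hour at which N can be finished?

After its own release at hour 2, J can start at hour 2 and finishes at hour 9.
K waits on J (finishes hour 9, plus 3-hour gap → hour 12), so it starts at hour 12 and finishes at 12 + 5 = hour 17.
L cannot start until K (finishes hour 17); J (finishes hour 9). The controlling bound is hour 17, so L finishes at 17 + 9 = hour 26.
M cannot start until L (finishes hour 26); K (finishes hour 17). The controlling bound is hour 26, so M finishes at 26 + 7 = hour 33.
After M (finishes hour 33), N can start at hour 33 and finishes at hour 37.

37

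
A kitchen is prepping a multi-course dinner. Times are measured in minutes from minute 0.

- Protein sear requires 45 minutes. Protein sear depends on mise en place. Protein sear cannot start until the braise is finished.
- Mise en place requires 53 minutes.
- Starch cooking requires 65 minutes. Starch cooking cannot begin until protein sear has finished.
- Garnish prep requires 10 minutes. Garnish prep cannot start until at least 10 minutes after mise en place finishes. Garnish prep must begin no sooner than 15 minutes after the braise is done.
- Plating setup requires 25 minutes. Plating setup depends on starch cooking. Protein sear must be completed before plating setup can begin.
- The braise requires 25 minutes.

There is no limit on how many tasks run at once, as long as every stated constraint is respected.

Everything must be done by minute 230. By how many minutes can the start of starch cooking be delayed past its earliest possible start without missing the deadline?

42

Nothing blocks the braise, so it runs from minute 0 to minute 25.
Mise en place can start immediately at minute 0; it finishes at minute 53.
For protein sear: mise en place (finishes minute 53); the braise (finishes minute 25). Taking the maximum gives a start of minute 53, and it finishes at 53 + 45 = minute 98.
Starch cooking waits on protein sear (finishes minute 98), so it starts at minute 98 and finishes at 98 + 65 = minute 163.

Working backward from the deadline:
To finish by minute 230, plating setup (duration 25) must start no later than minute 205.
Starch cooking has to be done before plating setup (must start by minute 205). That means finishing by minute 205, i.e. starting by 205 − 65 = minute 140.
So starch cooking can start as early as minute 98 and as late as minute 140, giving 140 − 98 = 42 minutes of slack.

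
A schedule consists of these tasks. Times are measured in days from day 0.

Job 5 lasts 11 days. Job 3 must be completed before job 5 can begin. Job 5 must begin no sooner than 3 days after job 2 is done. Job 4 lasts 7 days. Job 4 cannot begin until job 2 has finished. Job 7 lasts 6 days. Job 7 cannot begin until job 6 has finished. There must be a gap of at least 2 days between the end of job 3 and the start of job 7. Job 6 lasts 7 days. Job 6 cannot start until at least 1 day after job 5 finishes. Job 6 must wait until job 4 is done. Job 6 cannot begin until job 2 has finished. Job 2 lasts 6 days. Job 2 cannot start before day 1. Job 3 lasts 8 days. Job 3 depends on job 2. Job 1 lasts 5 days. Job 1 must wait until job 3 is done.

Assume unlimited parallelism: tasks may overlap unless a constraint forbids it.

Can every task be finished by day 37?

Job 2 cannot begin until its own release at day 1. It runs from day 1 to 1 + 6 = day 7.
Job 4 cannot begin until job 2 (finishes day 7). It runs from day 7 to 7 + 7 = day 14.
Job 3 waits on job 2 (finishes day 7), so it starts at day 7 and finishes at 7 + 8 = day 15.
Job 5 has to wait for job 3 (finishes day 15); job 2 (finishes day 7, plus 3-day gap → day 10). The latest of these is day 15, so job 5 runs day 15 to 15 + 11 = day 26.
Job 6 has to wait for job 5 (finishes day 26, plus 1-day gap → day 27); job 4 (finishes day 14); job 2 (finishes day 7). The latest of these is day 27, so job 6 runs day 27 to 27 + 7 = day 34.
Job 7 has to wait for job 6 (finishes day 34); job 3 (finishes day 15, plus 2-day gap → day 17). The latest of these is day 34, so job 7 runs day 34 to 34 + 6 = day 40.
Job 1 waits on job 3 (finishes day 15), so it starts at day 15 and finishes at 15 + 5 = day 20.
The earliest everything can be done is day 40, which is after the deadline of 37, so it is not possible.

No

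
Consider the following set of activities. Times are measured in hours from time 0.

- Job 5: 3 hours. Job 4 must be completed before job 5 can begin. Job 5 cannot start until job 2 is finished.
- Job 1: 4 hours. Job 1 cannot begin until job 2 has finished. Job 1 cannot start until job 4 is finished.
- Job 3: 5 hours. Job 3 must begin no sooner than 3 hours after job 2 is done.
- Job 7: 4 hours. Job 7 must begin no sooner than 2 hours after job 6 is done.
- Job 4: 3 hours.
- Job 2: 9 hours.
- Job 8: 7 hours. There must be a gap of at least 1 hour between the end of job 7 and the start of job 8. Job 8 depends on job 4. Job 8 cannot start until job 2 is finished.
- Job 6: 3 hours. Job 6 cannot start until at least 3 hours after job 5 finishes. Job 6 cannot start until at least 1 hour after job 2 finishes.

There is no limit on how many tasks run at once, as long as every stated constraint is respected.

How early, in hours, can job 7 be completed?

24

Nothing blocks job 4, so it runs from hour 0 to hour 3.
Job 2 has no prerequisites, so it starts at hour 0 and finishes at hour 9.
For job 5: job 4 (finishes hour 3); job 2 (finishes hour 9). Taking the maximum gives a start of hour 9, and it finishes at 9 + 3 = hour 12.
Job 6 needs all of job 5 (finishes hour 12, plus 3-hour gap → hour 15); job 2 (finishes hour 9, plus 1-hour gap → hour 10). That puts its earliest start at hour 15; it finishes at 15 + 3 = hour 18.
After job 6 (finishes hour 18, plus 2-hour gap → hour 20), job 7 can start at hour 20 and finishes at hour 24.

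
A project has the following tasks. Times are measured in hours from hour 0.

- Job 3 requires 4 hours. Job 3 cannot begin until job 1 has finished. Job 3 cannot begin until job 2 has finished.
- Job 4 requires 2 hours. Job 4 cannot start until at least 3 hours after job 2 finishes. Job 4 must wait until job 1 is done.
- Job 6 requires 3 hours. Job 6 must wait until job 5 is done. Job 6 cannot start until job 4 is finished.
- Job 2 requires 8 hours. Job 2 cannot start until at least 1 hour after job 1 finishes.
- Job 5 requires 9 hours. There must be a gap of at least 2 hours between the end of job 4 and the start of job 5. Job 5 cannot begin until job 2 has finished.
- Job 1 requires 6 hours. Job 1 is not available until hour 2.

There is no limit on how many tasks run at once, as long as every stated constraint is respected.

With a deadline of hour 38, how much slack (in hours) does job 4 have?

2

Job 1 cannot begin until its own release at hour 2. It runs from hour 2 to 2 + 6 = hour 8.
Job 2 waits on job 1 (finishes hour 8, plus 1-hour gap → hour 9), so it starts at hour 9 and finishes at 9 + 8 = hour 17.
Job 4 cannot start until job 2 (finishes hour 17, plus 3-hour gap → hour 20); job 1 (finishes hour 8). The controlling bound is hour 20, so job 4 finishes at 20 + 2 = hour 22.

Working backward from the deadline:
Nothing follows job 6; the deadline of hour 38 is its only limit. It must start by 38 − 3 = hour 35.
Job 5 must finish before job 6 (must start by hour 35). With a 9-hour duration, job 5 must start by 35 − 9 = hour 26.
Job 4 has several dependents: job 5 (must start by hour 26, minus 2-hour gap → hour 24); job 6 (must start by hour 35). The earliest of those limits is hour 24, so job 4 must start by 24 − 2 = hour 22.
So job 4 can start as early as hour 20 and as late as hour 22, giving 22 − 20 = 2 hours of slack.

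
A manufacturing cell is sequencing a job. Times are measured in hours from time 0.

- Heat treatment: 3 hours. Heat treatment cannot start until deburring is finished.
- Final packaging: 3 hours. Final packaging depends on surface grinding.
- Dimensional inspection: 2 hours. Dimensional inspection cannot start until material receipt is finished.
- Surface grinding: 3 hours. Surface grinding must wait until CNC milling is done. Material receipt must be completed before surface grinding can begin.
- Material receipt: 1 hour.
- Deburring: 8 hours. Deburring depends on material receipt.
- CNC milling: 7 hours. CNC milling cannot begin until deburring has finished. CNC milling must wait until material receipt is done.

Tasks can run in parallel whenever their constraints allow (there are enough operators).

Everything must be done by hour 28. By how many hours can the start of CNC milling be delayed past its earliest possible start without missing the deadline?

Material receipt can start immediately at hour 0; it finishes at hour 1.
After material receipt (finishes hour 1), deburring can start at hour 1 and finishes at hour 9.
CNC milling needs all of deburring (finishes hour 9); material receipt (finishes hour 1). That puts its earliest start at hour 9; it finishes at 9 + 7 = hour 16.

Working backward from the deadline:
To finish by hour 28, final packaging (duration 3) must start no later than hour 25.
Surface grinding must finish before final packaging (must start by hour 25). With a 3-hour duration, surface grinding must start by 25 − 3 = hour 22.
CNC milling feeds into surface grinding (must start by hour 22); so CNC milling must finish by hour 22 and therefore start by hour 15.
So CNC milling can start as early as hour 9 and as late as hour 15, giving 15 − 9 = 6 hours of slack.

6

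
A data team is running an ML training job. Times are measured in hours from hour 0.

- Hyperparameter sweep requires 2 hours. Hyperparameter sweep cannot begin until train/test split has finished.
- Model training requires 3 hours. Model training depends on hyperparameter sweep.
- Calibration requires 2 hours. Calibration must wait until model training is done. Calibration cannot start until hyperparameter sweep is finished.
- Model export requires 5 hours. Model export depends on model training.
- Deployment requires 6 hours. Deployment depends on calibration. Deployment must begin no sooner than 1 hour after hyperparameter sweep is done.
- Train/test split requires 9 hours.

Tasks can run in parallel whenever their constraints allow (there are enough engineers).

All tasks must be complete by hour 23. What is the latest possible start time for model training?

12

Deployment has no dependents, so it just needs to finish by hour 23. Starting by 23 − 6 = hour 17 achieves that.
Calibration has to be done before deployment (must start by hour 17). That means finishing by hour 17, i.e. starting by 17 − 2 = hour 15.
Model export has no dependents, so it just needs to finish by hour 23. Starting by 23 − 5 = hour 18 achieves that.
For model training: calibration (must start by hour 15); model export (must start by hour 18). The most restrictive is hour 15; with a 3-hour duration, model training must start by hour 12.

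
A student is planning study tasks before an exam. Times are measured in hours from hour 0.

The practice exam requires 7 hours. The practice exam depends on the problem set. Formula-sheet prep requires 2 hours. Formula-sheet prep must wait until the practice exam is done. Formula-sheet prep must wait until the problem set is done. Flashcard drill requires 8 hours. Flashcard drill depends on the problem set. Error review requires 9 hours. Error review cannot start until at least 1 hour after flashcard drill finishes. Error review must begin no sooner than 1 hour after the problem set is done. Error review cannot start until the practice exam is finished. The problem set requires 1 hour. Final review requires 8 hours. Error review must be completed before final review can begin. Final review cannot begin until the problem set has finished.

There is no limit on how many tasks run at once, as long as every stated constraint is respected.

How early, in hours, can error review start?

The problem set has no prerequisites, so it starts at hour 0 and finishes at hour 1.
The practice exam cannot begin until the problem set (finishes hour 1). It runs from hour 1 to 1 + 7 = hour 8.
Flashcard drill waits on the problem set (finishes hour 1), so it starts at hour 1 and finishes at 1 + 8 = hour 9.
Error review waits on flashcard drill (finishes hour 9, plus 1-hour gap → hour 10); the problem set (finishes hour 1, plus 1-hour gap → hour 2); the practice exam (finishes hour 8). The latest of these is hour 10, which is the earliest error review can start.

10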